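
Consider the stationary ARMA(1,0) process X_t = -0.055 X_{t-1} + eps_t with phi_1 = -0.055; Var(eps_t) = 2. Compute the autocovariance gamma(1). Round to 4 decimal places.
\gamma(1) = -0.1103

Multiply the model equation by X_{t-k} and take expectations. With theta_0 = psi_0 = 1 and psi_j the MA(infinity) weights, this gives
  gamma(k) - sum_i phi_i gamma(k-i) = c_k,
  c_k = sigma^2 * sum_{j=k..q} theta_j psi_{j-k}   (c_k = 0 for k > q),
using gamma(-m) = gamma(m).
Pure AR (q = 0): c_0 = sigma^2 = 2, c_k = 0 for k >= 1.
Equations for k = 0 and k = 1 (AR order 1):
  gamma(0) = phi_1 gamma(1) + c_0
  gamma(1) = phi_1 gamma(0) + c_1
Substituting the second into the first: gamma(0) (1 - phi_1^2) = c_0 + phi_1 c_1, so
  gamma(0) = c_0 / (1 - phi_1^2) = 2 / (1 - (-0.055)^2) = 2 / 0.996975 = 2.006068.
  gamma(1) = phi_1 gamma(0) = (-0.055)(2.006068) = -0.110334.
Therefore gamma(1) = -0.1103 (to 4 decimal places).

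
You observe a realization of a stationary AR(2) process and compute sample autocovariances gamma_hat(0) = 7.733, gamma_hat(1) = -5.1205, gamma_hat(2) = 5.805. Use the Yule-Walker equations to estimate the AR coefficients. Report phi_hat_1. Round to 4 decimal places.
\hat\phi_{1} = -0.2940

The Yule-Walker equations for an AR(p) process read, in matrix form,
  Gamma_p phi = r_p,   with   (Gamma_p)_{ij} = gamma(|i - j|),
                       (r_p)_i = gamma(i),   i,j = 1..p.
Substitute the sample gammas (Toeplitz matrix and right-hand side of size 2):
  Gamma_p = [[7.733, -5.1205], [-5.1205, 7.733]]
  r_p     = [-5.1205, 5.805]
Written out:
  7.733 phi_1 - 5.1205 phi_2 = -5.1205
  -5.1205 phi_1 + 7.733 phi_2 = 5.805
Solve by Cramer's rule:
  det = gamma(0)^2 - gamma(1)^2 = (7.733)^2 - (-5.1205)^2 = 59.799289 - 26.21952025 = 33.57976875
  phi_hat_1 = [gamma(1) gamma(0) - gamma(1) gamma(2)] / det = [(-5.1205)(7.733) - (-5.1205)(5.805)] / 33.57976875 = -9.872324 / 33.57976875 = -0.294
  phi_hat_2 = [gamma(0) gamma(2) - gamma(1)^2] / det = [(7.733)(5.805) - (-5.1205)^2] / 33.57976875 = 18.67054475 / 33.57976875 = 0.556
So phi_hat = [-0.2940, 0.5560].
Therefore phi_hat_1 = -0.2940.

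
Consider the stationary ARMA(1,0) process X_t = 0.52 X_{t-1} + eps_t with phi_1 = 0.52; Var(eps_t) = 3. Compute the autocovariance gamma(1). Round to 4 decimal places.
\gamma(1) = 2.1382

Multiply the model equation by X_{t-k} and take expectations. With theta_0 = psi_0 = 1 and psi_j the MA(infinity) weights, this gives
  gamma(k) - sum_i phi_i gamma(k-i) = c_k,
  c_k = sigma^2 * sum_{j=k..q} theta_j psi_{j-k}   (c_k = 0 for k > q),
using gamma(-m) = gamma(m).
Pure AR (q = 0): c_0 = sigma^2 = 3, c_k = 0 for k >= 1.
Equations for k = 0 and k = 1 (AR order 1):
  gamma(0) = phi_1 gamma(1) + c_0
  gamma(1) = phi_1 gamma(0) + c_1
Substituting the second into the first: gamma(0) (1 - phi_1^2) = c_0 + phi_1 c_1, so
  gamma(0) = c_0 / (1 - phi_1^2) = 3 / (1 - (0.52)^2) = 3 / 0.7296 = 4.111842.
  gamma(1) = phi_1 gamma(0) = (0.52)(4.111842) = 2.138158.
Therefore gamma(1) = 2.1382 (to 4 decimal places).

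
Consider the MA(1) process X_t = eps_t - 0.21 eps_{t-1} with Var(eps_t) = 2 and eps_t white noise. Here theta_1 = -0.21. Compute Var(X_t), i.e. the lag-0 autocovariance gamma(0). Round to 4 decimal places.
\gamma(0) = 2.0882

For an MA(q) process X_t = eps_t + sum_i theta_i eps_{t-i} with
Var(eps_t) = sigma^2, the variance is
  gamma(0) = sigma^2 * (1 + sum_i theta_i^2).
  sum_i theta_i^2 = (-0.21)^2 = 0.0441.
  gamma(0) = 2 * (1 + 0.0441) = 2 * 1.0441 = 2.0882.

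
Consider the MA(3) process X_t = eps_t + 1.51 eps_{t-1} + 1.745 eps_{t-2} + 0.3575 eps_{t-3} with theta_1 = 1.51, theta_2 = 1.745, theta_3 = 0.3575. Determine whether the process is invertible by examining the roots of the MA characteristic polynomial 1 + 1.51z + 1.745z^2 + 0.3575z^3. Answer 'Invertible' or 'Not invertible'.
\text{Not invertible}

The MA(q) characteristic polynomial is P(z) = 1 + 1.51z + 1.745z^2 + 0.3575z^3.
Invertibility requires all roots to lie outside the unit circle, i.e. |z| > 1 for every root.
Degree 3: look for a simple real root z0 first, then factor out (1 - z/z0) and solve the remaining quadratic.
Testing z0 = -4: P(-4) = 1 + (1.51)(-4) + (1.745)(-4)^2 + (0.3575)(-4)^3
  = 1 + (-6.04) + (27.92) + (-22.88) = 0.  So z_0 = -4 is a root, |z_0| = 4.
Divide out the factor (1 + 0.25 z) = (1 - z/z0) (since 1/z0 = -0.25):
  P(z) = (1 + 0.25 z)(1 + (1.26) z + (1.43) z^2)
  [check: z-coef 1.26 - (-0.25) = 1.51; z^2-coef 1.43 - (-0.25)(1.26) = 1.745; z^3-coef -(-0.25)(1.43) = 0.3575.]
Remaining roots from the quadratic factor 1 + (1.26) z + (1.43) z^2:
  Set 1 + (1.26) z + (1.43) z^2 = 0, i.e. a z^2 + b z + c = 0 with a = 1.43, b = 1.26, c = 1.
  Discriminant D = b^2 - 4ac = (1.26)^2 - 4*(1.43)*1 = 1.5876 - (5.72) = -4.1324.
  D < 0, so the roots are the complex-conjugate pair z = (-b +/- i sqrt(-D)) / (2a) = -0.4406 +/- 0.7108i.
  For a conjugate pair |z|^2 = z * conj(z) = (product of roots) = c/a = 1/(1.43) = 0.699301, so |z| = sqrt(0.699301) = 0.8362 for both roots.
Moduli of all roots: 4.0000, 0.8362, 0.8362.
All moduli strictly greater than 1? No.
Verdict: Not invertible.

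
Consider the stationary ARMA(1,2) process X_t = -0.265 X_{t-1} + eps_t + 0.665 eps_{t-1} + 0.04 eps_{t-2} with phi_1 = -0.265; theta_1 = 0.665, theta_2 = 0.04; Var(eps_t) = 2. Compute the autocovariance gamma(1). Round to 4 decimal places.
\gamma(1) = 0.7447

Multiply the model equation by X_{t-k} and take expectations. With theta_0 = psi_0 = 1 and psi_j the MA(infinity) weights, this gives
  gamma(k) - sum_i phi_i gamma(k-i) = c_k,
  c_k = sigma^2 * sum_{j=k..q} theta_j psi_{j-k}   (c_k = 0 for k > q),
using gamma(-m) = gamma(m).
psi-weights needed (psi_j = theta_j + sum_i phi_i psi_{j-i}):
  psi_1 = theta_1 + phi_1 = 0.665 + (-0.265) = 0.4
  psi_2 = theta_2 + phi_1 psi_1 = 0.04 + (-0.265)(0.4) = -0.066
Right-hand sides:
  c_0 = sigma^2 (1 + theta_1 psi_1 + theta_2 psi_2) = 2 * (1 + (0.665)(0.4) + (0.04)(-0.066)) = 2 * 1.26336 = 2.52672
  c_1 = sigma^2 (theta_1 + theta_2 psi_1) = 2 * (0.665 + (0.04)(0.4)) = 1.362
  c_2 = sigma^2 theta_2 = 2 * (0.04) = 0.08
Equations for k = 0 and k = 1 (AR order 1):
  gamma(0) = phi_1 gamma(1) + c_0
  gamma(1) = phi_1 gamma(0) + c_1
Substituting the second into the first: gamma(0) (1 - phi_1^2) = c_0 + phi_1 c_1, so
  gamma(0) = (c_0 + phi_1 c_1) / (1 - phi_1^2) = (2.52672 + (-0.265)(1.362)) / (1 - (-0.265)^2) = 2.16579 / 0.929775 = 2.32937.
  gamma(1) = phi_1 gamma(0) + c_1 = (-0.265)(2.32937) + (1.362) = 0.744717.
Therefore gamma(1) = 0.7447 (to 4 decimal places).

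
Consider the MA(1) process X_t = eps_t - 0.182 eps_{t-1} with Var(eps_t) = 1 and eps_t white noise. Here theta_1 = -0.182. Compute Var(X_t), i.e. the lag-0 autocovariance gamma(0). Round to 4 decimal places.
\gamma(0) = 1.0331

For an MA(q) process X_t = eps_t + sum_i theta_i eps_{t-i} with
Var(eps_t) = sigma^2, the variance is
  gamma(0) = sigma^2 * (1 + sum_i theta_i^2).
  sum_i theta_i^2 = (-0.182)^2 = 0.033124.
  gamma(0) = 1 * (1 + 0.033124) = 1 * 1.033124 = 1.033124, which rounds to 1.0331.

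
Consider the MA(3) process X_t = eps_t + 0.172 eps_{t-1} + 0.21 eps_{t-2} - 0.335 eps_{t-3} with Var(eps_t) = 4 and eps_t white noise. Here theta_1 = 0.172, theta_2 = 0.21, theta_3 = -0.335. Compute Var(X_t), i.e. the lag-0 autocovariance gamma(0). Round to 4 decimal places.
\gamma(0) = 4.7436

For an MA(q) process X_t = eps_t + sum_i theta_i eps_{t-i} with
Var(eps_t) = sigma^2, the variance is
  gamma(0) = sigma^2 * (1 + sum_i theta_i^2).
  sum_i theta_i^2 = (0.172)^2 + (0.21)^2 + (-0.335)^2 = 0.029584 + 0.0441 + 0.112225 = 0.185909.
  gamma(0) = 4 * (1 + 0.185909) = 4 * 1.185909 = 4.743636, which rounds to 4.7436.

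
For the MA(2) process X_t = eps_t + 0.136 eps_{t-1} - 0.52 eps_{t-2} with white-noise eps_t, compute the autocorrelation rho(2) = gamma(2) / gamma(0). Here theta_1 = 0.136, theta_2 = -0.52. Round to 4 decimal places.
\rho(2) = -0.4034

For an MA(q) process with theta_0 = 1, the autocovariance is
  gamma(k) = sigma^2 * sum_{i=0..q-k} theta_i * theta_{i+k},
and rho(k) = gamma(k) / gamma(0). Sigma^2 cancels.
  numerator   = (1)*(-0.52) = -0.52.
  denominator = (1)^2 + (0.136)^2 + (-0.52)^2 = 1.288896.
  rho(2) = -0.52 / 1.288896 = -0.4034.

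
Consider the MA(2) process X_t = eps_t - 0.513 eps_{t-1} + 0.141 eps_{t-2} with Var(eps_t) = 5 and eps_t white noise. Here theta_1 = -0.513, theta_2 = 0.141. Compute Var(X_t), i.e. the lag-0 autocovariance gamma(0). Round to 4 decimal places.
\gamma(0) = 6.4153

For an MA(q) process X_t = eps_t + sum_i theta_i eps_{t-i} with
Var(eps_t) = sigma^2, the variance is
  gamma(0) = sigma^2 * (1 + sum_i theta_i^2).
  sum_i theta_i^2 = (-0.513)^2 + (0.141)^2 = 0.263169 + 0.019881 = 0.28305.
  gamma(0) = 5 * (1 + 0.28305) = 5 * 1.28305 = 6.41525, which rounds to 6.4153.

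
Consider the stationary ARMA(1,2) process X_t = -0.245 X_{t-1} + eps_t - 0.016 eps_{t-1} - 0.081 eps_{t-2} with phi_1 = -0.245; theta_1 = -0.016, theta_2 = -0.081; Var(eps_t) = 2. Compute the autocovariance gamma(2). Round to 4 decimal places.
\gamma(2) = -0.0363

Multiply the model equation by X_{t-k} and take expectations. With theta_0 = psi_0 = 1 and psi_j the MA(infinity) weights, this gives
  gamma(k) - sum_i phi_i gamma(k-i) = c_k,
  c_k = sigma^2 * sum_{j=k..q} theta_j psi_{j-k}   (c_k = 0 for k > q),
using gamma(-m) = gamma(m).
psi-weights needed (psi_j = theta_j + sum_i phi_i psi_{j-i}):
  psi_1 = theta_1 + phi_1 = -0.016 + (-0.245) = -0.261
  psi_2 = theta_2 + phi_1 psi_1 = -0.081 + (-0.245)(-0.261) = -0.017055
Right-hand sides:
  c_0 = sigma^2 (1 + theta_1 psi_1 + theta_2 psi_2) = 2 * (1 + (-0.016)(-0.261) + (-0.081)(-0.017055)) = 2 * 1.005557 = 2.011115
  c_1 = sigma^2 (theta_1 + theta_2 psi_1) = 2 * (-0.016 + (-0.081)(-0.261)) = 0.010282
  c_2 = sigma^2 theta_2 = 2 * (-0.081) = -0.162
Equations for k = 0 and k = 1 (AR order 1):
  gamma(0) = phi_1 gamma(1) + c_0
  gamma(1) = phi_1 gamma(0) + c_1
Substituting the second into the first: gamma(0) (1 - phi_1^2) = c_0 + phi_1 c_1, so
  gamma(0) = (c_0 + phi_1 c_1) / (1 - phi_1^2) = (2.011115 + (-0.245)(0.010282)) / (1 - (-0.245)^2) = 2.008596 / 0.939975 = 2.136861.
  gamma(1) = phi_1 gamma(0) + c_1 = (-0.245)(2.136861) + (0.010282) = -0.513249.
For k = 2: gamma(2) = phi_1 gamma(1) + c_2
  = (-0.245)(-0.513249) + (-0.162) = -0.036254.
Therefore gamma(2) = -0.0363 (to 4 decimal places).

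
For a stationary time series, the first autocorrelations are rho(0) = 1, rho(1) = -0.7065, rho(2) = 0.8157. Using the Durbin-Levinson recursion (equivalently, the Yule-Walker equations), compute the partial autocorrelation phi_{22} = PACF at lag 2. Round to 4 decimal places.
\phi_{22} = 0.6320

The PACF at lag k is phi_{kk}, the last component of the solution
to the Yule-Walker system G_k phi = r_k where
  (G_k)_{ij} = rho(|i - j|), (r_k)_i = rho(i), i,j = 1..k.
Equivalently, Durbin-Levinson gives phi_{kk} iteratively:
  phi_{11} = rho(1)
  phi_{kk} = [rho(k) - sum_{j=1..k-1} phi_{k-1,j} rho(k-j)]
            / [1 - sum_{j=1..k-1} phi_{k-1,j} rho(j)],
  phi_{k,j} = phi_{k-1,j} - phi_{kk} phi_{k-1,k-j},  j = 1..k-1.
Step k = 1:
  phi_11 = rho(1) = -0.7065.
Step k = 2:
  phi_22 = [rho(2) - phi_11 rho(1)] / [1 - phi_11 rho(1)] = [0.8157 - (-0.7065)(-0.7065)] / [1 - (-0.7065)(-0.7065)]
         = 0.31655775 / 0.50085775 = 0.632.
Therefore phi_{22} = 0.6320.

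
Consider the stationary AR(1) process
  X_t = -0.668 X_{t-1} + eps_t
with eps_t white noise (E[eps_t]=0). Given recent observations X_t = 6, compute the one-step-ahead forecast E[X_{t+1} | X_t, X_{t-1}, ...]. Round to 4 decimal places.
E[X_{t+1} \mid \mathcal F_t] = -4.0080

For an AR(p) model X_t = c + sum_i phi_i X_{t-i} + eps_t, the
one-step-ahead conditional mean is
  E[X_{t+1} | X_t, ...] = c + sum_i phi_i X_{t+1-i}.
Substitute known values:
  E[X_{t+1} | ...] = (-0.668) * (6)
                   = -4.0080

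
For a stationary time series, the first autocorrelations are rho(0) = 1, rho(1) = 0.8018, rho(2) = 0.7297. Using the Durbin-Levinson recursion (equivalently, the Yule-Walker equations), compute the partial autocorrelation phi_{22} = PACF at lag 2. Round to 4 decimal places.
\phi_{22} = 0.2431

The PACF at lag k is phi_{kk}, the last component of the solution
to the Yule-Walker system G_k phi = r_k where
  (G_k)_{ij} = rho(|i - j|), (r_k)_i = rho(i), i,j = 1..k.
Equivalently, Durbin-Levinson gives phi_{kk} iteratively:
  phi_{11} = rho(1)
  phi_{kk} = [rho(k) - sum_{j=1..k-1} phi_{k-1,j} rho(k-j)]
            / [1 - sum_{j=1..k-1} phi_{k-1,j} rho(j)],
  phi_{k,j} = phi_{k-1,j} - phi_{kk} phi_{k-1,k-j},  j = 1..k-1.
Step k = 1:
  phi_11 = rho(1) = 0.8018.
Step k = 2:
  phi_22 = [rho(2) - phi_11 rho(1)] / [1 - phi_11 rho(1)] = [0.7297 - (0.8018)(0.8018)] / [1 - (0.8018)(0.8018)]
         = 0.08681676 / 0.35711676 = 0.2431.
Therefore phi_{22} = 0.2431.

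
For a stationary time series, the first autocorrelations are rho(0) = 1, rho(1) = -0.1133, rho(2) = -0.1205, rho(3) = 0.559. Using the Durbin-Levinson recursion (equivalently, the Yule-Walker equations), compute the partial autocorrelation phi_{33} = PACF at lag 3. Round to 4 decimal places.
\phi_{33} = 0.5450

The PACF at lag k is phi_{kk}, the last component of the solution
to the Yule-Walker system G_k phi = r_k where
  (G_k)_{ij} = rho(|i - j|), (r_k)_i = rho(i), i,j = 1..k.
Equivalently, Durbin-Levinson gives phi_{kk} iteratively:
  phi_{11} = rho(1)
  phi_{kk} = [rho(k) - sum_{j=1..k-1} phi_{k-1,j} rho(k-j)]
            / [1 - sum_{j=1..k-1} phi_{k-1,j} rho(j)],
  phi_{k,j} = phi_{k-1,j} - phi_{kk} phi_{k-1,k-j},  j = 1..k-1.
Step k = 1:
  phi_11 = rho(1) = -0.1133.
Step k = 2:
  phi_22 = [rho(2) - phi_11 rho(1)] / [1 - phi_11 rho(1)] = [-0.1205 - (-0.1133)(-0.1133)] / [1 - (-0.1133)(-0.1133)]
         = -0.13333689 / 0.98716311 = -0.135071.
  Update: phi_21 = phi_11 - phi_22 phi_11 = -0.1133 - (-0.135071)(-0.1133) = -0.128604.
Step k = 3:
  phi_33 = [rho(3) - phi_21 rho(2) - phi_22 rho(1)] / [1 - phi_21 rho(1) - phi_22 rho(2)]
    numerator   = 0.559 - (-0.128604)(-0.1205) - (-0.135071)(-0.1133) = 0.52819976
    denominator = 1 - (-0.128604)(-0.1133) - (-0.135071)(-0.1205) = 0.96915319
  phi_33 = 0.52819976 / 0.96915319 = 0.545.
Therefore phi_{33} = 0.5450.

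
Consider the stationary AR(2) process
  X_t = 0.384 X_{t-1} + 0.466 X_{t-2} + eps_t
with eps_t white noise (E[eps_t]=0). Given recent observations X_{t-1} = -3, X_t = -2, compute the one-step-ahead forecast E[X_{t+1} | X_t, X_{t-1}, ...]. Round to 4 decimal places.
E[X_{t+1} \mid \mathcal F_t] = -2.1660

For an AR(p) model X_t = c + sum_i phi_i X_{t-i} + eps_t, the
one-step-ahead conditional mean is
  E[X_{t+1} | X_t, ...] = c + sum_i phi_i X_{t+1-i}.
Substitute known values:
  E[X_{t+1} | ...] = (0.384) * (-2) + (0.466) * (-3)
                   = -2.1660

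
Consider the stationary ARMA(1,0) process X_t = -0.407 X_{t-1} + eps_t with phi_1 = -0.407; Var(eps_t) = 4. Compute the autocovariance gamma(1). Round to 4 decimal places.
\gamma(1) = -1.9512

Multiply the model equation by X_{t-k} and take expectations. With theta_0 = psi_0 = 1 and psi_j the MA(infinity) weights, this gives
  gamma(k) - sum_i phi_i gamma(k-i) = c_k,
  c_k = sigma^2 * sum_{j=k..q} theta_j psi_{j-k}   (c_k = 0 for k > q),
using gamma(-m) = gamma(m).
Pure AR (q = 0): c_0 = sigma^2 = 4, c_k = 0 for k >= 1.
Equations for k = 0 and k = 1 (AR order 1):
  gamma(0) = phi_1 gamma(1) + c_0
  gamma(1) = phi_1 gamma(0) + c_1
Substituting the second into the first: gamma(0) (1 - phi_1^2) = c_0 + phi_1 c_1, so
  gamma(0) = c_0 / (1 - phi_1^2) = 4 / (1 - (-0.407)^2) = 4 / 0.834351 = 4.794145.
  gamma(1) = phi_1 gamma(0) = (-0.407)(4.794145) = -1.951217.
Therefore gamma(1) = -1.9512 (to 4 decimal places).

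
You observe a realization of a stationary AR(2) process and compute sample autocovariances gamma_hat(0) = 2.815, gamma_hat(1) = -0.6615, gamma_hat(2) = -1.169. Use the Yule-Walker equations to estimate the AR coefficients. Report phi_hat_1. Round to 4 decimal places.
\hat\phi_{1} = -0.3520

The Yule-Walker equations for an AR(p) process read, in matrix form,
  Gamma_p phi = r_p,   with   (Gamma_p)_{ij} = gamma(|i - j|),
                       (r_p)_i = gamma(i),   i,j = 1..p.
Substitute the sample gammas (Toeplitz matrix and right-hand side of size 2):
  Gamma_p = [[2.815, -0.6615], [-0.6615, 2.815]]
  r_p     = [-0.6615, -1.169]
Written out:
  2.815 phi_1 - 0.6615 phi_2 = -0.6615
  -0.6615 phi_1 + 2.815 phi_2 = -1.169
Solve by Cramer's rule:
  det = gamma(0)^2 - gamma(1)^2 = (2.815)^2 - (-0.6615)^2 = 7.924225 - 0.43758225 = 7.48664275
  phi_hat_1 = [gamma(1) gamma(0) - gamma(1) gamma(2)] / det = [(-0.6615)(2.815) - (-0.6615)(-1.169)] / 7.48664275 = -2.635416 / 7.48664275 = -0.352
  phi_hat_2 = [gamma(0) gamma(2) - gamma(1)^2] / det = [(2.815)(-1.169) - (-0.6615)^2] / 7.48664275 = -3.72831725 / 7.48664275 = -0.498
So phi_hat = [-0.3520, -0.4980].
Therefore phi_hat_1 = -0.3520.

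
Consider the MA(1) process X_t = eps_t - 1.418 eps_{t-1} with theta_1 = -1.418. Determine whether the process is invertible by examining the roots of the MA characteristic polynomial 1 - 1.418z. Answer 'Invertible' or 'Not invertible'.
\text{Not invertible}

The MA(q) characteristic polynomial is P(z) = 1 - 1.418z.
Invertibility requires all roots to lie outside the unit circle, i.e. |z| > 1 for every root.
This is linear in z: 1 + (-1.418) z = 0  =>  z = -1/(-1.418) = 0.705219,  |z| = 0.705219.
Moduli of all roots: 0.7052.
All moduli strictly greater than 1? No.
Verdict: Not invertible.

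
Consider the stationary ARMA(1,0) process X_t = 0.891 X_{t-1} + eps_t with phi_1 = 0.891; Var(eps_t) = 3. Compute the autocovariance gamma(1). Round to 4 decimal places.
\gamma(1) = 12.9682

Multiply the model equation by X_{t-k} and take expectations. With theta_0 = psi_0 = 1 and psi_j the MA(infinity) weights, this gives
  gamma(k) - sum_i phi_i gamma(k-i) = c_k,
  c_k = sigma^2 * sum_{j=k..q} theta_j psi_{j-k}   (c_k = 0 for k > q),
using gamma(-m) = gamma(m).
Pure AR (q = 0): c_0 = sigma^2 = 3, c_k = 0 for k >= 1.
Equations for k = 0 and k = 1 (AR order 1):
  gamma(0) = phi_1 gamma(1) + c_0
  gamma(1) = phi_1 gamma(0) + c_1
Substituting the second into the first: gamma(0) (1 - phi_1^2) = c_0 + phi_1 c_1, so
  gamma(0) = c_0 / (1 - phi_1^2) = 3 / (1 - (0.891)^2) = 3 / 0.206119 = 14.554699.
  gamma(1) = phi_1 gamma(0) = (0.891)(14.554699) = 12.968237.
Therefore gamma(1) = 12.9682 (to 4 decimal places).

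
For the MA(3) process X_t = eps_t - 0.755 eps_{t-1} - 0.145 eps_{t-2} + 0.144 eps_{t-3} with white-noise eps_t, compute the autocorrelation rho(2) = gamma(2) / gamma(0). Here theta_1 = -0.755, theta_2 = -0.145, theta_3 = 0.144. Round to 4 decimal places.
\rho(2) = -0.1574

For an MA(q) process with theta_0 = 1, the autocovariance is
  gamma(k) = sigma^2 * sum_{i=0..q-k} theta_i * theta_{i+k},
and rho(k) = gamma(k) / gamma(0). Sigma^2 cancels.
  numerator   = (1)*(-0.145) + (-0.755)*(0.144) = -0.25372.
  denominator = (1)^2 + (-0.755)^2 + (-0.145)^2 + (0.144)^2 = 1.611786.
  rho(2) = -0.25372 / 1.611786 = -0.1574.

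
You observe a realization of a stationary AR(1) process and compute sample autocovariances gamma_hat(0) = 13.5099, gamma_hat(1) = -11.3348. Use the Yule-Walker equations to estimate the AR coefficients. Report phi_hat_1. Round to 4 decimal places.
\hat\phi_{1} = -0.8390

The Yule-Walker equations for an AR(p) process read, in matrix form,
  Gamma_p phi = r_p,   with   (Gamma_p)_{ij} = gamma(|i - j|),
                       (r_p)_i = gamma(i),   i,j = 1..p.
Substitute the sample gammas (Toeplitz matrix and right-hand side of size 1):
  Gamma_p = [[13.5099]]
  r_p     = [-11.3348]
With p = 1 this is the single equation gamma(0) phi_1 = gamma(1):
  phi_hat_1 = gamma(1) / gamma(0) = -11.3348 / 13.5099 = -0.8390.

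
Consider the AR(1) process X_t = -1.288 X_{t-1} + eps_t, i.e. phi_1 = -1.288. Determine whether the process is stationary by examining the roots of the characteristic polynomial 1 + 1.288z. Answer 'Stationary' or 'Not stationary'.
\text{Not stationary}

The AR(p) characteristic polynomial is P(z) = 1 + 1.288z.
Stationarity requires all roots to lie outside the unit circle, i.e. |z| > 1 for every root.
This is linear in z: 1 + (1.288) z = 0  =>  z = -1/(1.288) = -0.776398,  |z| = 0.776398.
Moduli of all roots: 0.7764.
All moduli strictly greater than 1? No.
Verdict: Not stationary.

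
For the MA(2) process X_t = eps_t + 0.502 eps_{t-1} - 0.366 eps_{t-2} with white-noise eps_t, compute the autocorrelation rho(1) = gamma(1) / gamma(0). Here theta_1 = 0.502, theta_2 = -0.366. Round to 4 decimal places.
\rho(1) = 0.2296

For an MA(q) process with theta_0 = 1, the autocovariance is
  gamma(k) = sigma^2 * sum_{i=0..q-k} theta_i * theta_{i+k},
and rho(k) = gamma(k) / gamma(0). Sigma^2 cancels.
  numerator   = (1)*(0.502) + (0.502)*(-0.366) = 0.318268.
  denominator = (1)^2 + (0.502)^2 + (-0.366)^2 = 1.38596.
  rho(1) = 0.318268 / 1.38596 = 0.2296.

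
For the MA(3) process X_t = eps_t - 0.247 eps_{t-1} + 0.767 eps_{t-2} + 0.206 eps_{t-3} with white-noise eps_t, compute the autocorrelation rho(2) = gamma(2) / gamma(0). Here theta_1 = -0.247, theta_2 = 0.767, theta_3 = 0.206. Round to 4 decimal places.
\rho(2) = 0.4233

For an MA(q) process with theta_0 = 1, the autocovariance is
  gamma(k) = sigma^2 * sum_{i=0..q-k} theta_i * theta_{i+k},
and rho(k) = gamma(k) / gamma(0). Sigma^2 cancels.
  numerator   = (1)*(0.767) + (-0.247)*(0.206) = 0.716118.
  denominator = (1)^2 + (-0.247)^2 + (0.767)^2 + (0.206)^2 = 1.691734.
  rho(2) = 0.716118 / 1.691734 = 0.4233.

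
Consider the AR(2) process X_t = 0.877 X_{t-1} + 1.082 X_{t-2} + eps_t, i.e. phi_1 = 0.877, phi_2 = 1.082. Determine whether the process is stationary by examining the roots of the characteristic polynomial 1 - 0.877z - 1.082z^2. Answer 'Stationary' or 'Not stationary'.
\text{Not stationary}

The AR(p) characteristic polynomial is P(z) = 1 - 0.877z - 1.082z^2.
Stationarity requires all roots to lie outside the unit circle, i.e. |z| > 1 for every root.
Set 1 + (-0.877) z + (-1.082) z^2 = 0, i.e. a z^2 + b z + c = 0 with a = -1.082, b = -0.877, c = 1.
Discriminant D = b^2 - 4ac = (-0.877)^2 - 4*(-1.082)*1 = 0.769129 - (-4.328) = 5.097129.
D >= 0, so the roots are real: z = (-b +/- sqrt(D)) / (2a) = (0.877 +/- 2.257682) / (-2.164).
  z_1 = (0.877 + 2.257682) / (-2.164) = -1.4486,   |z_1| = 1.4486.
  z_2 = (0.877 - 2.257682) / (-2.164) = 0.638,   |z_2| = 0.638.
Moduli of all roots: 1.4486, 0.6380.
All moduli strictly greater than 1? No.
Verdict: Not stationary.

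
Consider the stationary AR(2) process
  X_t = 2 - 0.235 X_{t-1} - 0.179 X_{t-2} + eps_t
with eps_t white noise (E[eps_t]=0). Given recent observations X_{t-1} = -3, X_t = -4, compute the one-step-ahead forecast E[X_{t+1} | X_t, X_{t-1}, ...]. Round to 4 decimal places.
E[X_{t+1} \mid \mathcal F_t] = 3.4770

For an AR(p) model X_t = c + sum_i phi_i X_{t-i} + eps_t, the
one-step-ahead conditional mean is
  E[X_{t+1} | X_t, ...] = c + sum_i phi_i X_{t+1-i}.
Substitute known values:
  E[X_{t+1} | ...] = 2 + (-0.235) * (-4) + (-0.179) * (-3)
                   = 3.4770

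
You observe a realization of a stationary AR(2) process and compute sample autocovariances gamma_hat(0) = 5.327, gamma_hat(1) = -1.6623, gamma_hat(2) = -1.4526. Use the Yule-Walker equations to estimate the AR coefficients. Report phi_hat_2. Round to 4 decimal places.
\hat\phi_{2} = -0.4100

The Yule-Walker equations for an AR(p) process read, in matrix form,
  Gamma_p phi = r_p,   with   (Gamma_p)_{ij} = gamma(|i - j|),
                       (r_p)_i = gamma(i),   i,j = 1..p.
Substitute the sample gammas (Toeplitz matrix and right-hand side of size 2):
  Gamma_p = [[5.327, -1.6623], [-1.6623, 5.327]]
  r_p     = [-1.6623, -1.4526]
Written out:
  5.327 phi_1 - 1.6623 phi_2 = -1.6623
  -1.6623 phi_1 + 5.327 phi_2 = -1.4526
Solve by Cramer's rule:
  det = gamma(0)^2 - gamma(1)^2 = (5.327)^2 - (-1.6623)^2 = 28.376929 - 2.76324129 = 25.61368771
  phi_hat_1 = [gamma(1) gamma(0) - gamma(1) gamma(2)] / det = [(-1.6623)(5.327) - (-1.6623)(-1.4526)] / 25.61368771 = -11.26972908 / 25.61368771 = -0.44
  phi_hat_2 = [gamma(0) gamma(2) - gamma(1)^2] / det = [(5.327)(-1.4526) - (-1.6623)^2] / 25.61368771 = -10.50124149 / 25.61368771 = -0.41
So phi_hat = [-0.4400, -0.4100].
Therefore phi_hat_2 = -0.4100.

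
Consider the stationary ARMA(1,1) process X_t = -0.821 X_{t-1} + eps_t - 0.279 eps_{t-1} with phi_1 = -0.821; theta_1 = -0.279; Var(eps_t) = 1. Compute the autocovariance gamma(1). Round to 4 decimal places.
\gamma(1) = -4.1477

Multiply the model equation by X_{t-k} and take expectations. With theta_0 = psi_0 = 1 and psi_j the MA(infinity) weights, this gives
  gamma(k) - sum_i phi_i gamma(k-i) = c_k,
  c_k = sigma^2 * sum_{j=k..q} theta_j psi_{j-k}   (c_k = 0 for k > q),
using gamma(-m) = gamma(m).
psi-weights needed (psi_j = theta_j + sum_i phi_i psi_{j-i}):
  psi_1 = theta_1 + phi_1 = -0.279 + (-0.821) = -1.1
Right-hand sides:
  c_0 = sigma^2 (1 + theta_1 psi_1) = 1 * (1 + (-0.279)(-1.1)) = 1 * 1.3069 = 1.3069
  c_1 = sigma^2 theta_1 = 1 * (-0.279) = -0.279
  c_2 = 0
Equations for k = 0 and k = 1 (AR order 1):
  gamma(0) = phi_1 gamma(1) + c_0
  gamma(1) = phi_1 gamma(0) + c_1
Substituting the second into the first: gamma(0) (1 - phi_1^2) = c_0 + phi_1 c_1, so
  gamma(0) = (c_0 + phi_1 c_1) / (1 - phi_1^2) = (1.3069 + (-0.821)(-0.279)) / (1 - (-0.821)^2) = 1.535959 / 0.325959 = 4.712123.
  gamma(1) = phi_1 gamma(0) + c_1 = (-0.821)(4.712123) + (-0.279) = -4.147653.
Therefore gamma(1) = -4.1477 (to 4 decimal places).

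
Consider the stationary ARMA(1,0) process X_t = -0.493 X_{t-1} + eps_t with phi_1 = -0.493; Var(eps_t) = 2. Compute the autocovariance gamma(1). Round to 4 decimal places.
\gamma(1) = -1.3026

Multiply the model equation by X_{t-k} and take expectations. With theta_0 = psi_0 = 1 and psi_j the MA(infinity) weights, this gives
  gamma(k) - sum_i phi_i gamma(k-i) = c_k,
  c_k = sigma^2 * sum_{j=k..q} theta_j psi_{j-k}   (c_k = 0 for k > q),
using gamma(-m) = gamma(m).
Pure AR (q = 0): c_0 = sigma^2 = 2, c_k = 0 for k >= 1.
Equations for k = 0 and k = 1 (AR order 1):
  gamma(0) = phi_1 gamma(1) + c_0
  gamma(1) = phi_1 gamma(0) + c_1
Substituting the second into the first: gamma(0) (1 - phi_1^2) = c_0 + phi_1 c_1, so
  gamma(0) = c_0 / (1 - phi_1^2) = 2 / (1 - (-0.493)^2) = 2 / 0.756951 = 2.642179.
  gamma(1) = phi_1 gamma(0) = (-0.493)(2.642179) = -1.302594.
Therefore gamma(1) = -1.3026 (to 4 decimal places).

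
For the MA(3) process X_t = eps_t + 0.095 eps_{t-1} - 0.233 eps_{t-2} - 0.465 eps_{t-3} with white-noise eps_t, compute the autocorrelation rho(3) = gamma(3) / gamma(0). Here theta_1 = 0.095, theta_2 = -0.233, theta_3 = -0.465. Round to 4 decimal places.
\rho(3) = -0.3634

For an MA(q) process with theta_0 = 1, the autocovariance is
  gamma(k) = sigma^2 * sum_{i=0..q-k} theta_i * theta_{i+k},
and rho(k) = gamma(k) / gamma(0). Sigma^2 cancels.
  numerator   = (1)*(-0.465) = -0.465.
  denominator = (1)^2 + (0.095)^2 + (-0.233)^2 + (-0.465)^2 = 1.279539.
  rho(3) = -0.465 / 1.279539 = -0.3634.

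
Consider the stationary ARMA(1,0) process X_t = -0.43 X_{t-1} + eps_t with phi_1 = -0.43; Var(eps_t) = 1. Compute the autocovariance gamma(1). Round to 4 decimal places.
\gamma(1) = -0.5275

Multiply the model equation by X_{t-k} and take expectations. With theta_0 = psi_0 = 1 and psi_j the MA(infinity) weights, this gives
  gamma(k) - sum_i phi_i gamma(k-i) = c_k,
  c_k = sigma^2 * sum_{j=k..q} theta_j psi_{j-k}   (c_k = 0 for k > q),
using gamma(-m) = gamma(m).
Pure AR (q = 0): c_0 = sigma^2 = 1, c_k = 0 for k >= 1.
Equations for k = 0 and k = 1 (AR order 1):
  gamma(0) = phi_1 gamma(1) + c_0
  gamma(1) = phi_1 gamma(0) + c_1
Substituting the second into the first: gamma(0) (1 - phi_1^2) = c_0 + phi_1 c_1, so
  gamma(0) = c_0 / (1 - phi_1^2) = 1 / (1 - (-0.43)^2) = 1 / 0.8151 = 1.226843.
  gamma(1) = phi_1 gamma(0) = (-0.43)(1.226843) = -0.527543.
Therefore gamma(1) = -0.5275 (to 4 decimal places).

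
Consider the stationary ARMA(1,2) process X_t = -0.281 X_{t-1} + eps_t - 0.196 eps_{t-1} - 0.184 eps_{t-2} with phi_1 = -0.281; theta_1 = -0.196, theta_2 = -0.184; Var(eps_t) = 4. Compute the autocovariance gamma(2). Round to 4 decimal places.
\gamma(2) = -0.2258

Multiply the model equation by X_{t-k} and take expectations. With theta_0 = psi_0 = 1 and psi_j the MA(infinity) weights, this gives
  gamma(k) - sum_i phi_i gamma(k-i) = c_k,
  c_k = sigma^2 * sum_{j=k..q} theta_j psi_{j-k}   (c_k = 0 for k > q),
using gamma(-m) = gamma(m).
psi-weights needed (psi_j = theta_j + sum_i phi_i psi_{j-i}):
  psi_1 = theta_1 + phi_1 = -0.196 + (-0.281) = -0.477
  psi_2 = theta_2 + phi_1 psi_1 = -0.184 + (-0.281)(-0.477) = -0.049963
Right-hand sides:
  c_0 = sigma^2 (1 + theta_1 psi_1 + theta_2 psi_2) = 4 * (1 + (-0.196)(-0.477) + (-0.184)(-0.049963)) = 4 * 1.102685 = 4.410741
  c_1 = sigma^2 (theta_1 + theta_2 psi_1) = 4 * (-0.196 + (-0.184)(-0.477)) = -0.432928
  c_2 = sigma^2 theta_2 = 4 * (-0.184) = -0.736
Equations for k = 0 and k = 1 (AR order 1):
  gamma(0) = phi_1 gamma(1) + c_0
  gamma(1) = phi_1 gamma(0) + c_1
Substituting the second into the first: gamma(0) (1 - phi_1^2) = c_0 + phi_1 c_1, so
  gamma(0) = (c_0 + phi_1 c_1) / (1 - phi_1^2) = (4.410741 + (-0.281)(-0.432928)) / (1 - (-0.281)^2) = 4.532394 / 0.921039 = 4.920957.
  gamma(1) = phi_1 gamma(0) + c_1 = (-0.281)(4.920957) + (-0.432928) = -1.815717.
For k = 2: gamma(2) = phi_1 gamma(1) + c_2
  = (-0.281)(-1.815717) + (-0.736) = -0.225784.
Therefore gamma(2) = -0.2258 (to 4 decimal places).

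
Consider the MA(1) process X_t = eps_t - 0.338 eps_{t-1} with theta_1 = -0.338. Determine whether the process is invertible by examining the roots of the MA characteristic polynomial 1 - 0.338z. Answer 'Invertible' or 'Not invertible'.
\text{Invertible}

The MA(q) characteristic polynomial is P(z) = 1 - 0.338z.
Invertibility requires all roots to lie outside the unit circle, i.e. |z| > 1 for every root.
This is linear in z: 1 + (-0.338) z = 0  =>  z = -1/(-0.338) = 2.95858,  |z| = 2.95858.
Moduli of all roots: 2.9586.
All moduli strictly greater than 1? Yes.
Verdict: Invertible.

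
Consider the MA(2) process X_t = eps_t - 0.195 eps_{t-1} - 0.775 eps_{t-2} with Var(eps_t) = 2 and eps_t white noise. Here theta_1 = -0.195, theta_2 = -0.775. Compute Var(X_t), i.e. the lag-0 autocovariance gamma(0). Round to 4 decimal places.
\gamma(0) = 3.2773

For an MA(q) process X_t = eps_t + sum_i theta_i eps_{t-i} with
Var(eps_t) = sigma^2, the variance is
  gamma(0) = sigma^2 * (1 + sum_i theta_i^2).
  sum_i theta_i^2 = (-0.195)^2 + (-0.775)^2 = 0.038025 + 0.600625 = 0.63865.
  gamma(0) = 2 * (1 + 0.63865) = 2 * 1.63865 = 3.2773.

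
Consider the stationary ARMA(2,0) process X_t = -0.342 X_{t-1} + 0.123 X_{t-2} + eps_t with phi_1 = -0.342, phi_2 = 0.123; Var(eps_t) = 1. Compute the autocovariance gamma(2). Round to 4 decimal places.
\gamma(2) = 0.3070

Multiply the model equation by X_{t-k} and take expectations. With theta_0 = psi_0 = 1 and psi_j the MA(infinity) weights, this gives
  gamma(k) - sum_i phi_i gamma(k-i) = c_k,
  c_k = sigma^2 * sum_{j=k..q} theta_j psi_{j-k}   (c_k = 0 for k > q),
using gamma(-m) = gamma(m).
Pure AR (q = 0): c_0 = sigma^2 = 1, c_k = 0 for k >= 1.
Equations for k = 0, 1, 2 (AR order 2, c_2 = 0):
  (E0) gamma(0) = phi_1 gamma(1) + phi_2 gamma(2) + c_0
  (E1) gamma(1) = phi_1 gamma(0) + phi_2 gamma(1) + c_1
  (E2) gamma(2) = phi_1 gamma(1) + phi_2 gamma(0)
From (E1): gamma(1) = A gamma(0) + B with
  A = phi_1 / (1 - phi_2) = -0.342 / 0.877 = -0.389966,   B = c_1 / (1 - phi_2) = 0 / 0.877 = 0.
Insert (E2) into (E0): gamma(0) (1 - phi_2^2) = phi_1 (1 + phi_2) gamma(1) + c_0.
  phi_1 (1 + phi_2) = (-0.342)(1.123) = -0.384066,   1 - phi_2^2 = 0.984871.
Replace gamma(1) by A gamma(0) + B and collect gamma(0):
  gamma(0) [0.984871 - (-0.384066)(-0.389966)] = c_0 = 1
  gamma(0) * 0.835098 = 1
  gamma(0) = 1 / 0.835098 = 1.197464.
  gamma(1) = A gamma(0) = (-0.389966)(1.197464) = -0.46697.
  gamma(2) = phi_1 gamma(1) + phi_2 gamma(0) = (-0.342)(-0.46697) + (0.123)(1.197464) = 0.306992.
Therefore gamma(2) = 0.3070 (to 4 decimal places).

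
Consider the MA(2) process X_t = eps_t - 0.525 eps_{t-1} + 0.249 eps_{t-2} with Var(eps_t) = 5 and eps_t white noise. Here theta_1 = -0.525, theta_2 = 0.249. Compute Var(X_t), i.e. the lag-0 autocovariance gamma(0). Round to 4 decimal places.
\gamma(0) = 6.6881

For an MA(q) process X_t = eps_t + sum_i theta_i eps_{t-i} with
Var(eps_t) = sigma^2, the variance is
  gamma(0) = sigma^2 * (1 + sum_i theta_i^2).
  sum_i theta_i^2 = (-0.525)^2 + (0.249)^2 = 0.275625 + 0.062001 = 0.337626.
  gamma(0) = 5 * (1 + 0.337626) = 5 * 1.337626 = 6.68813, which rounds to 6.6881.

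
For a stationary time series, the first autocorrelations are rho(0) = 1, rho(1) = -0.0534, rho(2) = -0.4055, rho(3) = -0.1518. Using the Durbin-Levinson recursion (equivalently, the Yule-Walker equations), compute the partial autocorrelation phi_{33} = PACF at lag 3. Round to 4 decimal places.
\phi_{33} = -0.2460

The PACF at lag k is phi_{kk}, the last component of the solution
to the Yule-Walker system G_k phi = r_k where
  (G_k)_{ij} = rho(|i - j|), (r_k)_i = rho(i), i,j = 1..k.
Equivalently, Durbin-Levinson gives phi_{kk} iteratively:
  phi_{11} = rho(1)
  phi_{kk} = [rho(k) - sum_{j=1..k-1} phi_{k-1,j} rho(k-j)]
            / [1 - sum_{j=1..k-1} phi_{k-1,j} rho(j)],
  phi_{k,j} = phi_{k-1,j} - phi_{kk} phi_{k-1,k-j},  j = 1..k-1.
Step k = 1:
  phi_11 = rho(1) = -0.0534.
Step k = 2:
  phi_22 = [rho(2) - phi_11 rho(1)] / [1 - phi_11 rho(1)] = [-0.4055 - (-0.0534)(-0.0534)] / [1 - (-0.0534)(-0.0534)]
         = -0.40835156 / 0.99714844 = -0.409519.
  Update: phi_21 = phi_11 - phi_22 phi_11 = -0.0534 - (-0.409519)(-0.0534) = -0.075268.
Step k = 3:
  phi_33 = [rho(3) - phi_21 rho(2) - phi_22 rho(1)] / [1 - phi_21 rho(1) - phi_22 rho(2)]
    numerator   = -0.1518 - (-0.075268)(-0.4055) - (-0.409519)(-0.0534) = -0.20418964
    denominator = 1 - (-0.075268)(-0.0534) - (-0.409519)(-0.4055) = 0.82992058
  phi_33 = -0.20418964 / 0.82992058 = -0.246.
Therefore phi_{33} = -0.2460.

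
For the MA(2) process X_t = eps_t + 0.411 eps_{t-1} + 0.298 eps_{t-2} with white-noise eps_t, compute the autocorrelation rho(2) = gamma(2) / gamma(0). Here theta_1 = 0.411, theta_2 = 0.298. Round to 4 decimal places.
\rho(2) = 0.2369

For an MA(q) process with theta_0 = 1, the autocovariance is
  gamma(k) = sigma^2 * sum_{i=0..q-k} theta_i * theta_{i+k},
and rho(k) = gamma(k) / gamma(0). Sigma^2 cancels.
  numerator   = (1)*(0.298) = 0.298.
  denominator = (1)^2 + (0.411)^2 + (0.298)^2 = 1.257725.
  rho(2) = 0.298 / 1.257725 = 0.2369.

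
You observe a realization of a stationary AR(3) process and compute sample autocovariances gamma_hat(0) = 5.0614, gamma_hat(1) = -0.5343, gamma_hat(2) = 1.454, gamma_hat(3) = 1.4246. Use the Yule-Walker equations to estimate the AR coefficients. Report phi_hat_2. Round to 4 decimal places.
\hat\phi_{2} = 0.3070

The Yule-Walker equations for an AR(p) process read, in matrix form,
  Gamma_p phi = r_p,   with   (Gamma_p)_{ij} = gamma(|i - j|),
                       (r_p)_i = gamma(i),   i,j = 1..p.
Substitute the sample gammas (Toeplitz matrix and right-hand side of size 3):
  Gamma_p = [[5.0614, -0.5343, 1.454], [-0.5343, 5.0614, -0.5343], [1.454, -0.5343, 5.0614]]
  r_p     = [-0.5343, 1.454, 1.4246]
Written out (R1..R3):
  (R1) 5.0614 phi_1 - 0.5343 phi_2 + 1.454 phi_3 = -0.5343
  (R2) -0.5343 phi_1 + 5.0614 phi_2 - 0.5343 phi_3 = 1.454
  (R3) 1.454 phi_1 - 0.5343 phi_2 + 5.0614 phi_3 = 1.4246
Gaussian elimination:
  R2 <- R2 - (-0.5343/5.0614) R1 = R2 - (-0.105564) R1:  5.004997 phi_2 - 0.38081 phi_3 = 1.397597
  R3 <- R3 - (1.454/5.0614) R1 = R3 - (0.287272) R1:  -0.38081 phi_2 + 4.643706 phi_3 = 1.57809
  R3 <- R3 - (-0.38081/5.004997) R2 = R3 - (-0.076086) R2:  4.614732 phi_3 = 1.684427
Back-substitution:
  phi_hat_3 = 1.684427 / 4.614732 = 0.365011
  phi_hat_2 = (1.397597 - (-0.38081)(0.365011)) / 5.004997 = 0.307013
  phi_hat_1 = (-0.5343 - (-0.5343)(0.307013) - (1.454)(0.365011)) / 5.0614 = -0.178012
So phi_hat = [-0.1780, 0.3070, 0.3650].
Therefore phi_hat_2 = 0.3070.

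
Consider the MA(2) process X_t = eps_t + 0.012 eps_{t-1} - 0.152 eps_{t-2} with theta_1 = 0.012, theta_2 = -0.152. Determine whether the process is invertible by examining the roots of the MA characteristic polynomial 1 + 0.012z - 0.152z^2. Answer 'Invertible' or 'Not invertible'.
\text{Invertible}

The MA(q) characteristic polynomial is P(z) = 1 + 0.012z - 0.152z^2.
Invertibility requires all roots to lie outside the unit circle, i.e. |z| > 1 for every root.
Set 1 + (0.012) z + (-0.152) z^2 = 0, i.e. a z^2 + b z + c = 0 with a = -0.152, b = 0.012, c = 1.
Discriminant D = b^2 - 4ac = (0.012)^2 - 4*(-0.152)*1 = 0.000144 - (-0.608) = 0.608144.
D >= 0, so the roots are real: z = (-b +/- sqrt(D)) / (2a) = (-0.012 +/- 0.779836) / (-0.304).
  z_1 = (-0.012 + 0.779836) / (-0.304) = -2.5258,   |z_1| = 2.5258.
  z_2 = (-0.012 - 0.779836) / (-0.304) = 2.6047,   |z_2| = 2.6047.
Moduli of all roots: 2.5258, 2.6047.
All moduli strictly greater than 1? Yes.
Verdict: Invertible.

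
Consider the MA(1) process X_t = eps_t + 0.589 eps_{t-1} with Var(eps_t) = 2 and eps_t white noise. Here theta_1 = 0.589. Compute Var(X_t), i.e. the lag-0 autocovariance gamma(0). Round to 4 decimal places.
\gamma(0) = 2.6938

For an MA(q) process X_t = eps_t + sum_i theta_i eps_{t-i} with
Var(eps_t) = sigma^2, the variance is
  gamma(0) = sigma^2 * (1 + sum_i theta_i^2).
  sum_i theta_i^2 = (0.589)^2 = 0.346921.
  gamma(0) = 2 * (1 + 0.346921) = 2 * 1.346921 = 2.693842, which rounds to 2.6938.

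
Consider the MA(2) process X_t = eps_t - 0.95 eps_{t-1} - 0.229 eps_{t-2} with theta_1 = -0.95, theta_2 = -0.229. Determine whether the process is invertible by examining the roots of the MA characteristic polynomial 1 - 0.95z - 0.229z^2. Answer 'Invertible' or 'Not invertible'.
\text{Not invertible}

The MA(q) characteristic polynomial is P(z) = 1 - 0.95z - 0.229z^2.
Invertibility requires all roots to lie outside the unit circle, i.e. |z| > 1 for every root.
Set 1 + (-0.95) z + (-0.229) z^2 = 0, i.e. a z^2 + b z + c = 0 with a = -0.229, b = -0.95, c = 1.
Discriminant D = b^2 - 4ac = (-0.95)^2 - 4*(-0.229)*1 = 0.9025 - (-0.916) = 1.8185.
D >= 0, so the roots are real: z = (-b +/- sqrt(D)) / (2a) = (0.95 +/- 1.348518) / (-0.458).
  z_1 = (0.95 + 1.348518) / (-0.458) = -5.0186,   |z_1| = 5.0186.
  z_2 = (0.95 - 1.348518) / (-0.458) = 0.8701,   |z_2| = 0.8701.
Moduli of all roots: 5.0186, 0.8701.
All moduli strictly greater than 1? No.
Verdict: Not invertible.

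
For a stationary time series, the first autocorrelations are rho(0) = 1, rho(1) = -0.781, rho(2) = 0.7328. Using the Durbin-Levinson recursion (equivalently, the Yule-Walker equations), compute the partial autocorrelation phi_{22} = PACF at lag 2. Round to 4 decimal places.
\phi_{22} = 0.3149

The PACF at lag k is phi_{kk}, the last component of the solution
to the Yule-Walker system G_k phi = r_k where
  (G_k)_{ij} = rho(|i - j|), (r_k)_i = rho(i), i,j = 1..k.
Equivalently, Durbin-Levinson gives phi_{kk} iteratively:
  phi_{11} = rho(1)
  phi_{kk} = [rho(k) - sum_{j=1..k-1} phi_{k-1,j} rho(k-j)]
            / [1 - sum_{j=1..k-1} phi_{k-1,j} rho(j)],
  phi_{k,j} = phi_{k-1,j} - phi_{kk} phi_{k-1,k-j},  j = 1..k-1.
Step k = 1:
  phi_11 = rho(1) = -0.781.
Step k = 2:
  phi_22 = [rho(2) - phi_11 rho(1)] / [1 - phi_11 rho(1)] = [0.7328 - (-0.781)(-0.781)] / [1 - (-0.781)(-0.781)]
         = 0.122839 / 0.390039 = 0.3149.
Therefore phi_{22} = 0.3149.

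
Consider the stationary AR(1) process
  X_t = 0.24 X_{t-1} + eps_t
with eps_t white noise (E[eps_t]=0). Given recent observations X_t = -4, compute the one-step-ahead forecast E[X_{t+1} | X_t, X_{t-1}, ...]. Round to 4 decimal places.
E[X_{t+1} \mid \mathcal F_t] = -0.9600

For an AR(p) model X_t = c + sum_i phi_i X_{t-i} + eps_t, the
one-step-ahead conditional mean is
  E[X_{t+1} | X_t, ...] = c + sum_i phi_i X_{t+1-i}.
Substitute known values:
  E[X_{t+1} | ...] = (0.24) * (-4)
                   = -0.9600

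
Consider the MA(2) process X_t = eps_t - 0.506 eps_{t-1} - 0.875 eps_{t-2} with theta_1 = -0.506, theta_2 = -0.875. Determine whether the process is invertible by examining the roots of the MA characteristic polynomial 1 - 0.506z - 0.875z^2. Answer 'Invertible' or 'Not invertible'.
\text{Not invertible}

The MA(q) characteristic polynomial is P(z) = 1 - 0.506z - 0.875z^2.
Invertibility requires all roots to lie outside the unit circle, i.e. |z| > 1 for every root.
Set 1 + (-0.506) z + (-0.875) z^2 = 0, i.e. a z^2 + b z + c = 0 with a = -0.875, b = -0.506, c = 1.
Discriminant D = b^2 - 4ac = (-0.506)^2 - 4*(-0.875)*1 = 0.256036 - (-3.5) = 3.756036.
D >= 0, so the roots are real: z = (-b +/- sqrt(D)) / (2a) = (0.506 +/- 1.93805) / (-1.75).
  z_1 = (0.506 + 1.93805) / (-1.75) = -1.3966,   |z_1| = 1.3966.
  z_2 = (0.506 - 1.93805) / (-1.75) = 0.8183,   |z_2| = 0.8183.
Moduli of all roots: 1.3966, 0.8183.
All moduli strictly greater than 1? No.
Verdict: Not invertible.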